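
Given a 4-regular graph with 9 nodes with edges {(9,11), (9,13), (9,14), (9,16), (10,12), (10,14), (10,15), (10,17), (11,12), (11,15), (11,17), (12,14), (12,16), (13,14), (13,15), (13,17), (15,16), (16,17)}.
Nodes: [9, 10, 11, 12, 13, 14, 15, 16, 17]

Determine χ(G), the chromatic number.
χ(G) = 3

Clique number ω(G) = 3 (lower bound: χ ≥ ω).
The clique on [9, 13, 14] has size 3, forcing χ ≥ 3, and the coloring below uses 3 colors, so χ(G) = 3.
A valid 3-coloring: color 1: [11, 14, 16]; color 2: [9, 12, 15, 17]; color 3: [10, 13].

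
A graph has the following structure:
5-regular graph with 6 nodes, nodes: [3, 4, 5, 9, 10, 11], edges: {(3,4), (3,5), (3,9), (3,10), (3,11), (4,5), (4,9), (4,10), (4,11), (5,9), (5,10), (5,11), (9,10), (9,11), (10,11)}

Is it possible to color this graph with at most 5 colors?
The clique on vertices [3, 4, 5, 9, 10, 11] has size 6 > 5, so it alone needs 6 colors.

No, G is not 5-colorable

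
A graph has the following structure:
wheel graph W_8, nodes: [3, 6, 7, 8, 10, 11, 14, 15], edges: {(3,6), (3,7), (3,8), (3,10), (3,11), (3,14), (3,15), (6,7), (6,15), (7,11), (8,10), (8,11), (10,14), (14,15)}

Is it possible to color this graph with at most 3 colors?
No, G is not 3-colorable

Odd cycle [14, 15, 6, 7, 11, 8, 10] needs 3 colors (χ ≥ 3).
Vertex 3 is adjacent to every vertex of [6, 7, 8, 10, 11, 14, 15], which already need 3 colors among themselves, so 3 needs a new color (χ ≥ 4).
Hence χ(G) ≥ 4 > 3, so no proper 3-coloring exists.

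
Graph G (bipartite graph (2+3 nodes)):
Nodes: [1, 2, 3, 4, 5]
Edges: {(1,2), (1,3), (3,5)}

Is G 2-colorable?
A valid 2-coloring: color 1: [2, 3, 4]; color 2: [1, 5].
(χ(G) = 2 ≤ 2.)

Yes, G is 2-colorable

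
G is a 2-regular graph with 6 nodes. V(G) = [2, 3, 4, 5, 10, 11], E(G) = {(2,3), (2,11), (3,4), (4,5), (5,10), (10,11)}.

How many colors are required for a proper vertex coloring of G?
Clique number ω(G) = 2 (lower bound: χ ≥ ω).
The graph is bipartite (no odd cycle), so 2 colors suffice: χ(G) = 2.
A valid 2-coloring: color 1: [3, 5, 11]; color 2: [2, 4, 10].

χ(G) = 2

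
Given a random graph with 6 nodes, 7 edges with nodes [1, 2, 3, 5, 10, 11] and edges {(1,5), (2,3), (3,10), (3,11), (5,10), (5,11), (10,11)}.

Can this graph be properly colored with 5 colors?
A valid 5-coloring: color 1: [1, 2, 10]; color 2: [3, 5]; color 3: [11].
(χ(G) = 3 ≤ 5.)

Yes, G is 5-colorable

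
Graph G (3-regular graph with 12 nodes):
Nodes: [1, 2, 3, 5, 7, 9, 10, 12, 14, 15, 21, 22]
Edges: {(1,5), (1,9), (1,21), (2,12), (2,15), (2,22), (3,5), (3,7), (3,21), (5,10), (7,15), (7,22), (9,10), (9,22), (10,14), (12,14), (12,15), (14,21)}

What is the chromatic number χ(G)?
Clique number ω(G) = 3 (lower bound: χ ≥ ω).
The clique on [2, 12, 15] has size 3, forcing χ ≥ 3, and the coloring below uses 3 colors, so χ(G) = 3.
A valid 3-coloring: color 1: [1, 3, 10, 15, 22]; color 2: [5, 7, 9, 12, 21]; color 3: [2, 14].

χ(G) = 3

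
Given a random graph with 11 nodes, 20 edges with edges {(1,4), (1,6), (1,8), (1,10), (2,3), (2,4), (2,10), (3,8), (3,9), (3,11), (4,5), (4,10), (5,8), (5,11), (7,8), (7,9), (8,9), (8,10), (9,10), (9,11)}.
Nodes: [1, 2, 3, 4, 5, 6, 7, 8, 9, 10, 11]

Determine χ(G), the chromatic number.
Clique number ω(G) = 3 (lower bound: χ ≥ ω).
The clique on [2, 4, 10] has size 3, forcing χ ≥ 3, and the coloring below uses 3 colors, so χ(G) = 3.
A valid 3-coloring: color 1: [4, 6, 8, 11]; color 2: [3, 5, 7, 10]; color 3: [1, 2, 9].

χ(G) = 3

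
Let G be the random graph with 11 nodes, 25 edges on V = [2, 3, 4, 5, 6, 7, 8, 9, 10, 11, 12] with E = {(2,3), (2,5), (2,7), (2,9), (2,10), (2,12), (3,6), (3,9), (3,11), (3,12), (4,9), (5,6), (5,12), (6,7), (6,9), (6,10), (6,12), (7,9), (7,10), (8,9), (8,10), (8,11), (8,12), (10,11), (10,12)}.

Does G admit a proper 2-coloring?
No, G is not 2-colorable

The clique on vertices [2, 3, 9] has size 3 > 2, so it alone needs 3 colors.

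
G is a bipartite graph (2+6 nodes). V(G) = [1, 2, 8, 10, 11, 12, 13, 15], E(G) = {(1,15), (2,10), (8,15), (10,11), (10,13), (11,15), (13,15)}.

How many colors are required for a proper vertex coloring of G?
χ(G) = 2

Clique number ω(G) = 2 (lower bound: χ ≥ ω).
The graph is bipartite (no odd cycle), so 2 colors suffice: χ(G) = 2.
A valid 2-coloring: color 1: [10, 12, 15]; color 2: [1, 2, 8, 11, 13].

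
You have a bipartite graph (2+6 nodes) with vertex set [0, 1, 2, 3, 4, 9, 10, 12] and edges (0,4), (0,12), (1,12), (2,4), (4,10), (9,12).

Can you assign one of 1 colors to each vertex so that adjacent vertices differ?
No, G is not 1-colorable

Edge (1,12) forces its endpoints to differ, so 1 color is not enough.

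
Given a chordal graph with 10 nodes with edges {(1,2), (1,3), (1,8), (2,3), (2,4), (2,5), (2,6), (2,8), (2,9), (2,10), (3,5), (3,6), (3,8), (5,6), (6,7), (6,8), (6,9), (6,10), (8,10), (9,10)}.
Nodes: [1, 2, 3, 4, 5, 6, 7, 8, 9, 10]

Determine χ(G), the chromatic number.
Clique number ω(G) = 4 (lower bound: χ ≥ ω).
The clique on [1, 2, 3, 8] has size 4, forcing χ ≥ 4, and the coloring below uses 4 colors, so χ(G) = 4.
A valid 4-coloring: color 1: [2, 7]; color 2: [1, 4, 6]; color 3: [5, 8, 9]; color 4: [3, 10].

χ(G) = 4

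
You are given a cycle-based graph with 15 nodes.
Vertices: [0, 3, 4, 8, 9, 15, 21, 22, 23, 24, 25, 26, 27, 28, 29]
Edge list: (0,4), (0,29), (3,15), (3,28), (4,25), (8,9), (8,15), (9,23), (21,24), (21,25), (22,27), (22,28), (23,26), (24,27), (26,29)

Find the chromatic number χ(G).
Clique number ω(G) = 2 (lower bound: χ ≥ ω).
Odd cycle [9, 8, 15, 3, 28, 22, 27, 24, 21, 25, 4, 0, 29, 26, 23] needs 3 colors (χ ≥ 3).
The coloring below uses 3 colors, so χ(G) = 3.
A valid 3-coloring: color 1: [4, 9, 15, 21, 26, 27, 28]; color 2: [0, 3, 8, 22, 23, 24, 25]; color 3: [29].

χ(G) = 3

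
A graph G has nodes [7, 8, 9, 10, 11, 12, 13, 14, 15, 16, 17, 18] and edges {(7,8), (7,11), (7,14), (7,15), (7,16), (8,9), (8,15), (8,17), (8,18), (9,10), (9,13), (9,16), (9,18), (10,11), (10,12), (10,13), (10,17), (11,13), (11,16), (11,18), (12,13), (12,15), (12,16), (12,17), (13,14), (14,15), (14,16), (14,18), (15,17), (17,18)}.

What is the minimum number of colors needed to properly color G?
χ(G) = 4

Clique number ω(G) = 3 (lower bound: χ ≥ ω).
Suppose a proper 3-coloring c exists. The clique [7, 8, 15] takes 3 distinct colors; by symmetry let c(7) = 1, c(8) = 2, c(15) = 3.
- Vertex 14: neighbors [7, 15] already have colors [1, 3] ⇒ c(14) = 2.
- Vertex 16: neighbors [7, 14] already have colors [1, 2] ⇒ c(16) = 3.
- Vertex 9: neighbors [8, 16] already have colors [2, 3] ⇒ c(9) = 1.
- Vertex 11: neighbors [7, 16] already have colors [1, 3] ⇒ c(11) = 2.
- Vertex 10: neighbors [9, 11] already have colors [1, 2] ⇒ c(10) = 3.
- Vertex 13: neighbors [9, 11, 10] already have colors [1, 2, 3] — all 3 colors blocked. Contradiction.
The forced assignments end in a contradiction, so G has no proper 3-coloring (χ ≥ 4).
The coloring below uses 4 colors, so χ(G) = 4.
A valid 4-coloring: color 1: [10, 15, 16, 18]; color 2: [8, 11, 12, 14]; color 3: [7, 9, 17]; color 4: [13].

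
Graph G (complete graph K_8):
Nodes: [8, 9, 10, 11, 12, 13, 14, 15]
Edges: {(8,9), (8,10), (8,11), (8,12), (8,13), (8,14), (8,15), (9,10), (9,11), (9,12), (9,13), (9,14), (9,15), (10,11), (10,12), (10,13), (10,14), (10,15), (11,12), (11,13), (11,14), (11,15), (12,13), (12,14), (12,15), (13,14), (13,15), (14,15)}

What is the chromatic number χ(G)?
Clique number ω(G) = 8 (lower bound: χ ≥ ω).
The clique on [8, 9, 10, 11, 12, 13, 14, 15] has size 8, forcing χ ≥ 8, and the coloring below uses 8 colors, so χ(G) = 8.
A valid 8-coloring: color 1: [14]; color 2: [10]; color 3: [9]; color 4: [15]; color 5: [8]; color 6: [12]; color 7: [11]; color 8: [13].

χ(G) = 8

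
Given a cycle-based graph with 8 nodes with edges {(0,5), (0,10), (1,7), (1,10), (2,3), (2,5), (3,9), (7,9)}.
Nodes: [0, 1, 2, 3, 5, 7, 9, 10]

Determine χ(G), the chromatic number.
χ(G) = 2

Clique number ω(G) = 2 (lower bound: χ ≥ ω).
The graph is bipartite (no odd cycle), so 2 colors suffice: χ(G) = 2.
A valid 2-coloring: color 1: [0, 1, 2, 9]; color 2: [3, 5, 7, 10].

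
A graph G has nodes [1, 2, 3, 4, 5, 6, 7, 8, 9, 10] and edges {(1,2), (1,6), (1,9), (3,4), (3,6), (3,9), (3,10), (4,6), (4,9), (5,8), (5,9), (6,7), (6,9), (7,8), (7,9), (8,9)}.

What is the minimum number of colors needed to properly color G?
χ(G) = 4

Clique number ω(G) = 4 (lower bound: χ ≥ ω).
The clique on [3, 4, 6, 9] has size 4, forcing χ ≥ 4, and the coloring below uses 4 colors, so χ(G) = 4.
A valid 4-coloring: color 1: [2, 9, 10]; color 2: [6, 8]; color 3: [1, 3, 5, 7]; color 4: [4].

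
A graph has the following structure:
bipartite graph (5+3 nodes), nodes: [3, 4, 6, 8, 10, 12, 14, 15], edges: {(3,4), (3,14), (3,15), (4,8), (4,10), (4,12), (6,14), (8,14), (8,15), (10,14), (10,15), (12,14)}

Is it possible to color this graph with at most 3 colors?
Yes, G is 3-colorable

A valid 3-coloring: color 1: [4, 14, 15]; color 2: [3, 6, 8, 10, 12].
(χ(G) = 2 ≤ 3.)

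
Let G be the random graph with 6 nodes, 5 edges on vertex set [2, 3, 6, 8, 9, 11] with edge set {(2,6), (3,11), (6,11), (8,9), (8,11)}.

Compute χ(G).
χ(G) = 2

Clique number ω(G) = 2 (lower bound: χ ≥ ω).
The graph is bipartite (no odd cycle), so 2 colors suffice: χ(G) = 2.
A valid 2-coloring: color 1: [2, 9, 11]; color 2: [3, 6, 8].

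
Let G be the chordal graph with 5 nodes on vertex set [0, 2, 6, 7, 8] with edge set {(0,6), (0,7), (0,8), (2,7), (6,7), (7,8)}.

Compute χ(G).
χ(G) = 3

Clique number ω(G) = 3 (lower bound: χ ≥ ω).
The clique on [0, 7, 8] has size 3, forcing χ ≥ 3, and the coloring below uses 3 colors, so χ(G) = 3.
A valid 3-coloring: color 1: [7]; color 2: [0, 2]; color 3: [6, 8].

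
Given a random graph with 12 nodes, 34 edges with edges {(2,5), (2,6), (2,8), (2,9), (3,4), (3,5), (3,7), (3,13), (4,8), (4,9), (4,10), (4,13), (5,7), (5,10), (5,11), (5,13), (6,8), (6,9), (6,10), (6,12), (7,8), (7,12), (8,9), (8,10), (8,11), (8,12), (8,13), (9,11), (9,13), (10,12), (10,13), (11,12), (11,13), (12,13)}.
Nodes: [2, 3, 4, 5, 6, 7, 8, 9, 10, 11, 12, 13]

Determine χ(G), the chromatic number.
Clique number ω(G) = 4 (lower bound: χ ≥ ω).
Odd cycle [12, 11, 9, 4, 10] needs 3 colors (χ ≥ 3).
Vertex 13 is adjacent to every vertex of [4, 9, 10, 11, 12], which already need 3 colors among themselves, so 13 needs a new color (χ ≥ 4).
Vertex 8 is adjacent to every vertex of [4, 9, 10, 11, 12, 13], which already need 4 colors among themselves, so 8 needs a new color (χ ≥ 5).
The coloring below uses 5 colors, so χ(G) = 5.
A valid 5-coloring: color 1: [5, 8]; color 2: [6, 7, 13]; color 3: [3, 9, 10]; color 4: [2, 4, 12]; color 5: [11].

χ(G) = 5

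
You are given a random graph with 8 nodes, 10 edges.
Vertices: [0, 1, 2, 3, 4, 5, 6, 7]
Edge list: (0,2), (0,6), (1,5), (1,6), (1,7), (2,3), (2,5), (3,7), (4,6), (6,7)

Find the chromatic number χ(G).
Clique number ω(G) = 3 (lower bound: χ ≥ ω).
The clique on [1, 6, 7] has size 3, forcing χ ≥ 3, and the coloring below uses 3 colors, so χ(G) = 3.
A valid 3-coloring: color 1: [3, 5, 6]; color 2: [2, 4, 7]; color 3: [0, 1].

χ(G) = 3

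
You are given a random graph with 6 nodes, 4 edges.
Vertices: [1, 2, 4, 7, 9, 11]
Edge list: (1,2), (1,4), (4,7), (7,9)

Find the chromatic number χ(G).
χ(G) = 2

Clique number ω(G) = 2 (lower bound: χ ≥ ω).
The graph is bipartite (no odd cycle), so 2 colors suffice: χ(G) = 2.
A valid 2-coloring: color 1: [1, 7, 11]; color 2: [2, 4, 9].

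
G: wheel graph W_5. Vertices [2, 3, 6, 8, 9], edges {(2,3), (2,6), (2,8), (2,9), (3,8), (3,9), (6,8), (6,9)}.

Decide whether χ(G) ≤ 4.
A valid 4-coloring: color 1: [2]; color 2: [8, 9]; color 3: [3, 6].
(χ(G) = 3 ≤ 4.)

Yes, G is 4-colorable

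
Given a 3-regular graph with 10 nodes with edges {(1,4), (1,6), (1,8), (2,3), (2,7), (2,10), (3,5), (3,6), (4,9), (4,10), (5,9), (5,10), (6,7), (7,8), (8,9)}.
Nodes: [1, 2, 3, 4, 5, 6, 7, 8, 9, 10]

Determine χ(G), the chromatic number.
χ(G) = 2

Clique number ω(G) = 2 (lower bound: χ ≥ ω).
The graph is bipartite (no odd cycle), so 2 colors suffice: χ(G) = 2.
A valid 2-coloring: color 1: [2, 4, 5, 6, 8]; color 2: [1, 3, 7, 9, 10].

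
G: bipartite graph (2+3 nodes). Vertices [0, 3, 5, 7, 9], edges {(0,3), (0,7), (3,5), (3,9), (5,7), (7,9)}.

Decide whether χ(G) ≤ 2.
A valid 2-coloring: color 1: [3, 7]; color 2: [0, 5, 9].
(χ(G) = 2 ≤ 2.)

Yes, G is 2-colorable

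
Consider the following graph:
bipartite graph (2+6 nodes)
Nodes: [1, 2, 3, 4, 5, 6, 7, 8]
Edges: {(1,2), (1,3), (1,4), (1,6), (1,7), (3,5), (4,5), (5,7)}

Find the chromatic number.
Clique number ω(G) = 2 (lower bound: χ ≥ ω).
The graph is bipartite (no odd cycle), so 2 colors suffice: χ(G) = 2.
A valid 2-coloring: color 1: [1, 5, 8]; color 2: [2, 3, 4, 6, 7].

χ(G) = 2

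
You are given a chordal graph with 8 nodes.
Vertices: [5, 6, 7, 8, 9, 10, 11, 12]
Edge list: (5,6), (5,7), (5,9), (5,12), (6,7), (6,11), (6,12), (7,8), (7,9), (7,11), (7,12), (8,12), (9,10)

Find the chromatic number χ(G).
Clique number ω(G) = 4 (lower bound: χ ≥ ω).
The clique on [5, 6, 7, 12] has size 4, forcing χ ≥ 4, and the coloring below uses 4 colors, so χ(G) = 4.
A valid 4-coloring: color 1: [7, 10]; color 2: [6, 8, 9]; color 3: [11, 12]; color 4: [5].

χ(G) = 4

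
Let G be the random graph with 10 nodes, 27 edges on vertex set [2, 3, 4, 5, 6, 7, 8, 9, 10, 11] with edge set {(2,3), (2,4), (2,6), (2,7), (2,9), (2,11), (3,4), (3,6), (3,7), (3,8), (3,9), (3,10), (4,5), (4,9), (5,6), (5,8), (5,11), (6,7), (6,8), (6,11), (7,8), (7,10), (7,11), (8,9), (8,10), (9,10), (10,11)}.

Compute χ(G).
χ(G) = 4

Clique number ω(G) = 4 (lower bound: χ ≥ ω).
The clique on [2, 6, 7, 11] has size 4, forcing χ ≥ 4, and the coloring below uses 4 colors, so χ(G) = 4.
A valid 4-coloring: color 1: [3, 11]; color 2: [2, 8]; color 3: [4, 6, 10]; color 4: [5, 7, 9].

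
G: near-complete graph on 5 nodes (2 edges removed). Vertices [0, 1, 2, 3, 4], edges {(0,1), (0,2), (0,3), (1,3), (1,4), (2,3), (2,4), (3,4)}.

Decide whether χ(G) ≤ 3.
Yes, G is 3-colorable

A valid 3-coloring: color 1: [3]; color 2: [1, 2]; color 3: [0, 4].
(χ(G) = 3 ≤ 3.)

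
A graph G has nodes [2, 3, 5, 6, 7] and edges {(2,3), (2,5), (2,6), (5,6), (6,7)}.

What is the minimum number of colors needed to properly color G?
Clique number ω(G) = 3 (lower bound: χ ≥ ω).
The clique on [2, 5, 6] has size 3, forcing χ ≥ 3, and the coloring below uses 3 colors, so χ(G) = 3.
A valid 3-coloring: color 1: [3, 6]; color 2: [2, 7]; color 3: [5].

χ(G) = 3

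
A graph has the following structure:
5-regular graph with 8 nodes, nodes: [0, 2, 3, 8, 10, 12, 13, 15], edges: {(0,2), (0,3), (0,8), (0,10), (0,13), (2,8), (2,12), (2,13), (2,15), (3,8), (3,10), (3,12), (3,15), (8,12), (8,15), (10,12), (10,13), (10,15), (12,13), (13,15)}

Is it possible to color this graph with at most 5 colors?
Yes, G is 5-colorable

A valid 5-coloring: color 1: [2, 3]; color 2: [8, 10]; color 3: [0, 12, 15]; color 4: [13].
(χ(G) = 4 ≤ 5.)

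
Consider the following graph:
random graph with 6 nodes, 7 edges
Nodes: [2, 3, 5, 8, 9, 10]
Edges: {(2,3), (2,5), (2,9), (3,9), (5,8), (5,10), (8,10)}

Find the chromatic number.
Clique number ω(G) = 3 (lower bound: χ ≥ ω).
The clique on [5, 8, 10] has size 3, forcing χ ≥ 3, and the coloring below uses 3 colors, so χ(G) = 3.
A valid 3-coloring: color 1: [3, 5]; color 2: [2, 10]; color 3: [8, 9].

χ(G) = 3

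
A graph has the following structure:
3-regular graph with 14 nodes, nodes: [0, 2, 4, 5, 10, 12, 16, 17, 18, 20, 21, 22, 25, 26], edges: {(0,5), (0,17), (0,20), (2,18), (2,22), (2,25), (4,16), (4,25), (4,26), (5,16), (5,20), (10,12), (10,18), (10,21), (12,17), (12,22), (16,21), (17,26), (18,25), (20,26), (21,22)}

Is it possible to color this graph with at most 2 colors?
The clique on vertices [0, 5, 20] has size 3 > 2, so it alone needs 3 colors.

No, G is not 2-colorable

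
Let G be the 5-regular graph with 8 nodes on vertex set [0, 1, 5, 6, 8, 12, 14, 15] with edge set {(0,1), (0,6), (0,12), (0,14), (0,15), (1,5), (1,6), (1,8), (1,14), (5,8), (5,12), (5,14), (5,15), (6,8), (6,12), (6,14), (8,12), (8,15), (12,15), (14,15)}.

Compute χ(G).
Clique number ω(G) = 4 (lower bound: χ ≥ ω).
The clique on [0, 1, 6, 14] has size 4, forcing χ ≥ 4, and the coloring below uses 4 colors, so χ(G) = 4.
A valid 4-coloring: color 1: [6, 15]; color 2: [1, 12]; color 3: [8, 14]; color 4: [0, 5].

χ(G) = 4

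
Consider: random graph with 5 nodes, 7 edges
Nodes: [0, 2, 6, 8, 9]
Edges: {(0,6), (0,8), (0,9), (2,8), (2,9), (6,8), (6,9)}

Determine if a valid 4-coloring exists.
Yes, G is 4-colorable

A valid 4-coloring: color 1: [0, 2]; color 2: [8, 9]; color 3: [6].
(χ(G) = 3 ≤ 4.)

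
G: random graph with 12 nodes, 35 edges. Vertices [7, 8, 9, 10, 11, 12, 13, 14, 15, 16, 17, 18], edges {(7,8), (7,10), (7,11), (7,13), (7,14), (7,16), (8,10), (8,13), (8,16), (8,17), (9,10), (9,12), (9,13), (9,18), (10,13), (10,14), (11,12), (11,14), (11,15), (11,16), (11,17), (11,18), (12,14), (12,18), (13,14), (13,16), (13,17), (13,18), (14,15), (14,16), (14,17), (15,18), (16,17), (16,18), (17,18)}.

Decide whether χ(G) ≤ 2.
No, G is not 2-colorable

The clique on vertices [11, 16, 17, 18] has size 4 > 2, so it alone needs 4 colors.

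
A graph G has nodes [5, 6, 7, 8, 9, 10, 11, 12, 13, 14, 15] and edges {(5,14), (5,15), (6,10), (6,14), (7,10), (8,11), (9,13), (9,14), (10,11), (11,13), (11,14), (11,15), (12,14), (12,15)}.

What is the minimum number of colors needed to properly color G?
Clique number ω(G) = 2 (lower bound: χ ≥ ω).
The graph is bipartite (no odd cycle), so 2 colors suffice: χ(G) = 2.
A valid 2-coloring: color 1: [5, 6, 7, 9, 11, 12]; color 2: [8, 10, 13, 14, 15].

χ(G) = 2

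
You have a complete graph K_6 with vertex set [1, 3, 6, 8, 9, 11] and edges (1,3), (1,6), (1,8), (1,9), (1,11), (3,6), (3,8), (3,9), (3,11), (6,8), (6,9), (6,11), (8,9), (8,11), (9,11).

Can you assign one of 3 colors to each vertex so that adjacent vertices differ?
No, G is not 3-colorable

The clique on vertices [1, 3, 6, 8, 9, 11] has size 6 > 3, so it alone needs 6 colors.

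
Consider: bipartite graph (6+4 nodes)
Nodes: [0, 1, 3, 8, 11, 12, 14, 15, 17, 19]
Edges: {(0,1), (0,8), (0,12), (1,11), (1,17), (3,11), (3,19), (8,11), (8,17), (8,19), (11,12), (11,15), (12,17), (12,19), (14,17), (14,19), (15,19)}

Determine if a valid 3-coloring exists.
A valid 3-coloring: color 1: [0, 11, 17, 19]; color 2: [1, 3, 8, 12, 14, 15].
(χ(G) = 2 ≤ 3.)

Yes, G is 3-colorable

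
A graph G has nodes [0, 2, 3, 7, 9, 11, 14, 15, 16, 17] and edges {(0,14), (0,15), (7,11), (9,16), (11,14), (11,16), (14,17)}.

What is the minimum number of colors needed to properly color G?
Clique number ω(G) = 2 (lower bound: χ ≥ ω).
The graph is bipartite (no odd cycle), so 2 colors suffice: χ(G) = 2.
A valid 2-coloring: color 1: [0, 2, 3, 9, 11, 17]; color 2: [7, 14, 15, 16].

χ(G) = 2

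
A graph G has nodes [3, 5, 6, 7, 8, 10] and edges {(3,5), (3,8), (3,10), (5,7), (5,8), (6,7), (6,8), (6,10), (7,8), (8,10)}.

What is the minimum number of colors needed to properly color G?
Clique number ω(G) = 3 (lower bound: χ ≥ ω).
Odd cycle [6, 7, 5, 3, 10] needs 3 colors (χ ≥ 3).
Vertex 8 is adjacent to every vertex of [3, 5, 6, 7, 10], which already need 3 colors among themselves, so 8 needs a new color (χ ≥ 4).
The coloring below uses 4 colors, so χ(G) = 4.
A valid 4-coloring: color 1: [8]; color 2: [3, 6]; color 3: [7, 10]; color 4: [5].

χ(G) = 4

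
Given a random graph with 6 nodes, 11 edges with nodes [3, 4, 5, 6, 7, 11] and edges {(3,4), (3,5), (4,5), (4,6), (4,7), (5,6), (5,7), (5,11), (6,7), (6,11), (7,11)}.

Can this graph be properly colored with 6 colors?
A valid 6-coloring: color 1: [5]; color 2: [3, 6]; color 3: [4, 11]; color 4: [7].
(χ(G) = 4 ≤ 6.)

Yes, G is 6-colorable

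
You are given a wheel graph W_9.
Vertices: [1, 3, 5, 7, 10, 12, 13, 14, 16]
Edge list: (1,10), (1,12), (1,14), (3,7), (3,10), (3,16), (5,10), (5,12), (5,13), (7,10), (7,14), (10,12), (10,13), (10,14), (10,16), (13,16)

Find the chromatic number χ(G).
χ(G) = 3

Clique number ω(G) = 3 (lower bound: χ ≥ ω).
The clique on [1, 10, 12] has size 3, forcing χ ≥ 3, and the coloring below uses 3 colors, so χ(G) = 3.
A valid 3-coloring: color 1: [10]; color 2: [3, 12, 13, 14]; color 3: [1, 5, 7, 16].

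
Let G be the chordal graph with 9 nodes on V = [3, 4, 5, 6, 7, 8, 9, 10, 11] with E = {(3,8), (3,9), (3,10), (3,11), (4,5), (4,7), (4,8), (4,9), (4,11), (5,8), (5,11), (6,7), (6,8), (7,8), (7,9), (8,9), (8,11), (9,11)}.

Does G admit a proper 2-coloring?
No, G is not 2-colorable

The clique on vertices [3, 8, 9, 11] has size 4 > 2, so it alone needs 4 colors.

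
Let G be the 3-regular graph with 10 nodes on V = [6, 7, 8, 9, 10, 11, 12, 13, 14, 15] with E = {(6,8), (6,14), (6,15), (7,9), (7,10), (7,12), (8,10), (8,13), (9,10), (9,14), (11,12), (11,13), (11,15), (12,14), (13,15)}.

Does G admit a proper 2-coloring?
The clique on vertices [7, 9, 10] has size 3 > 2, so it alone needs 3 colors.

No, G is not 2-colorable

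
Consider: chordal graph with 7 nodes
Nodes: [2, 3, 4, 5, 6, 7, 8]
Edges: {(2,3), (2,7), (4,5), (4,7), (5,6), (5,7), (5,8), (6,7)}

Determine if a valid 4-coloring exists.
A valid 4-coloring: color 1: [2, 5]; color 2: [3, 7, 8]; color 3: [4, 6].
(χ(G) = 3 ≤ 4.)

Yes, G is 4-colorable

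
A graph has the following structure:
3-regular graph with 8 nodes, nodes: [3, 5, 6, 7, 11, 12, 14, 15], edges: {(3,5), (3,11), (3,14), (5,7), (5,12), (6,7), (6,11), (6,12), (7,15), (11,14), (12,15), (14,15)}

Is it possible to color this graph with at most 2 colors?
No, G is not 2-colorable

The clique on vertices [3, 11, 14] has size 3 > 2, so it alone needs 3 colors.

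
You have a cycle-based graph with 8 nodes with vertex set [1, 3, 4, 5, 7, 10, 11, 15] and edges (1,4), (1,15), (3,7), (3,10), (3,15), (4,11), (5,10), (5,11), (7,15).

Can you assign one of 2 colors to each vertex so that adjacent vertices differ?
No, G is not 2-colorable

The clique on vertices [3, 7, 15] has size 3 > 2, so it alone needs 3 colors.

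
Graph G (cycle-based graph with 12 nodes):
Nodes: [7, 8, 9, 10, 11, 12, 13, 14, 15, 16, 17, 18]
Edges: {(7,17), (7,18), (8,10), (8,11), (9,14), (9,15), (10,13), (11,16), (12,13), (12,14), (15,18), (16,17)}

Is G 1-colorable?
No, G is not 1-colorable

Edge (7,17) forces its endpoints to differ, so 1 color is not enough.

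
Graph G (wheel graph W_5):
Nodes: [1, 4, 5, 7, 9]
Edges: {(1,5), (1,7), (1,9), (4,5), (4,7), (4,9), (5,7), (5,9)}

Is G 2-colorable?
No, G is not 2-colorable

The clique on vertices [1, 5, 9] has size 3 > 2, so it alone needs 3 colors.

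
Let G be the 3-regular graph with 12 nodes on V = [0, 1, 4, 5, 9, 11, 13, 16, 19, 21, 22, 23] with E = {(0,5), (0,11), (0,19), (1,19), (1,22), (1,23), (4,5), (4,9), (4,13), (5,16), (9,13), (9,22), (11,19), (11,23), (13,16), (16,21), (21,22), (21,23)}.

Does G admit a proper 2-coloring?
The clique on vertices [0, 11, 19] has size 3 > 2, so it alone needs 3 colors.

No, G is not 2-colorable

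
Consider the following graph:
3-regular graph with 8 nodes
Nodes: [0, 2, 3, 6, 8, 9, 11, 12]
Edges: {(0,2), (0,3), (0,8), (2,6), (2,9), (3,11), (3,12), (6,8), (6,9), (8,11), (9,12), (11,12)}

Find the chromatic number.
Clique number ω(G) = 3 (lower bound: χ ≥ ω).
The clique on [2, 6, 9] has size 3, forcing χ ≥ 3, and the coloring below uses 3 colors, so χ(G) = 3.
A valid 3-coloring: color 1: [3, 8, 9]; color 2: [0, 6, 12]; color 3: [2, 11].

χ(G) = 3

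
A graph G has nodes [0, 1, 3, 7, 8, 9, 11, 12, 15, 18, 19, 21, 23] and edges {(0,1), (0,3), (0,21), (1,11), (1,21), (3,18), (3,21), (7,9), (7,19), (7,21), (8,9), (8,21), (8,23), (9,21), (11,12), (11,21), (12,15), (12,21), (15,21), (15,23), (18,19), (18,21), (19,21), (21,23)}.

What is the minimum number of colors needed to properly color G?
χ(G) = 3

Clique number ω(G) = 3 (lower bound: χ ≥ ω).
The clique on [0, 1, 21] has size 3, forcing χ ≥ 3, and the coloring below uses 3 colors, so χ(G) = 3.
A valid 3-coloring: color 1: [21]; color 2: [1, 3, 9, 12, 19, 23]; color 3: [0, 7, 8, 11, 15, 18].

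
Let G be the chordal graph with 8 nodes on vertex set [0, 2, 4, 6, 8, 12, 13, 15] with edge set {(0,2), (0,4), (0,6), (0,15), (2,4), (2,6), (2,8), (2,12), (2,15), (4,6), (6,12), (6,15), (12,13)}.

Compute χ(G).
χ(G) = 4

Clique number ω(G) = 4 (lower bound: χ ≥ ω).
The clique on [0, 2, 4, 6] has size 4, forcing χ ≥ 4, and the coloring below uses 4 colors, so χ(G) = 4.
A valid 4-coloring: color 1: [2, 13]; color 2: [6, 8]; color 3: [0, 12]; color 4: [4, 15].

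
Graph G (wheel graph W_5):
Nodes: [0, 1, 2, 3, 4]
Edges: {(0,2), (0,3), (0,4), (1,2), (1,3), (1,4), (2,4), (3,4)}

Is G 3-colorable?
A valid 3-coloring: color 1: [4]; color 2: [0, 1]; color 3: [2, 3].
(χ(G) = 3 ≤ 3.)

Yes, G is 3-colorable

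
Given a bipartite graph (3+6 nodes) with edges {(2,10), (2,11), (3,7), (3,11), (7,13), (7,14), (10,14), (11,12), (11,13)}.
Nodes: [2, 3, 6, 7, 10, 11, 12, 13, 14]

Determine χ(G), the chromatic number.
χ(G) = 2

Clique number ω(G) = 2 (lower bound: χ ≥ ω).
The graph is bipartite (no odd cycle), so 2 colors suffice: χ(G) = 2.
A valid 2-coloring: color 1: [6, 7, 10, 11]; color 2: [2, 3, 12, 13, 14].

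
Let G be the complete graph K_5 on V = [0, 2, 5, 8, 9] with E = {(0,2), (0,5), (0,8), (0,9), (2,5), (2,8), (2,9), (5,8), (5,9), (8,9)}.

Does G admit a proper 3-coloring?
No, G is not 3-colorable

The clique on vertices [0, 2, 5, 8, 9] has size 5 > 3, so it alone needs 5 colors.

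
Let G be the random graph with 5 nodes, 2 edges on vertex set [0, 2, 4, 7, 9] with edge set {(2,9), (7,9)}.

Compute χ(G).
Clique number ω(G) = 2 (lower bound: χ ≥ ω).
The graph is bipartite (no odd cycle), so 2 colors suffice: χ(G) = 2.
A valid 2-coloring: color 1: [0, 4, 9]; color 2: [2, 7].

χ(G) = 2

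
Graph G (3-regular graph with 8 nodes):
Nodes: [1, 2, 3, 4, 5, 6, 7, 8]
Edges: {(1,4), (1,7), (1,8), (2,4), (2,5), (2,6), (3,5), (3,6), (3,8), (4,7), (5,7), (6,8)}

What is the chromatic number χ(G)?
Clique number ω(G) = 3 (lower bound: χ ≥ ω).
The clique on [1, 4, 7] has size 3, forcing χ ≥ 3, and the coloring below uses 3 colors, so χ(G) = 3.
A valid 3-coloring: color 1: [4, 5, 8]; color 2: [1, 2, 3]; color 3: [6, 7].

χ(G) = 3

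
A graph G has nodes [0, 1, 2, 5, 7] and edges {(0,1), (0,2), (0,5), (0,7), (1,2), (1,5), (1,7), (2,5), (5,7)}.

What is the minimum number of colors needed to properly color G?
Clique number ω(G) = 4 (lower bound: χ ≥ ω).
The clique on [0, 1, 2, 5] has size 4, forcing χ ≥ 4, and the coloring below uses 4 colors, so χ(G) = 4.
A valid 4-coloring: color 1: [0]; color 2: [1]; color 3: [5]; color 4: [2, 7].

χ(G) = 4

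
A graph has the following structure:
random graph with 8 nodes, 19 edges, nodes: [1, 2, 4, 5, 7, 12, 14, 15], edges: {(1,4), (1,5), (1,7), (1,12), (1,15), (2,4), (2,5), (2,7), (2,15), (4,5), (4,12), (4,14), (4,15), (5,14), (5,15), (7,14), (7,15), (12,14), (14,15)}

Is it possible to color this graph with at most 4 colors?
Yes, G is 4-colorable

A valid 4-coloring: color 1: [12, 15]; color 2: [4, 7]; color 3: [1, 2, 14]; color 4: [5].
(χ(G) = 4 ≤ 4.)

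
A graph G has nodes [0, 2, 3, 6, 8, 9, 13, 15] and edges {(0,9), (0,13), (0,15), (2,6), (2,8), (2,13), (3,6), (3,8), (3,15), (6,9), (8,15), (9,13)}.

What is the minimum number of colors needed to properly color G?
Clique number ω(G) = 3 (lower bound: χ ≥ ω).
The clique on [0, 9, 13] has size 3, forcing χ ≥ 3, and the coloring below uses 3 colors, so χ(G) = 3.
A valid 3-coloring: color 1: [0, 6, 8]; color 2: [2, 3, 9]; color 3: [13, 15].

χ(G) = 3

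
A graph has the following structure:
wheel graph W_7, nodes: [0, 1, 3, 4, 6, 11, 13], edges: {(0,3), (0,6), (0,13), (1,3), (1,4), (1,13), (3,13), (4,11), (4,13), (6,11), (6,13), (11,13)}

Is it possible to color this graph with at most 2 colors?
No, G is not 2-colorable

The clique on vertices [0, 3, 13] has size 3 > 2, so it alone needs 3 colors.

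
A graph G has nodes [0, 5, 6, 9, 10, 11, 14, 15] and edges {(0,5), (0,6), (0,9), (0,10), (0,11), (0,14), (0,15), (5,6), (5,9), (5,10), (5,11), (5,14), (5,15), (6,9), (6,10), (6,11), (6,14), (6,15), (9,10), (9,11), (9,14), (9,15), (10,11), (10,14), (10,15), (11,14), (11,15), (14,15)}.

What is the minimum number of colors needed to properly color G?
Clique number ω(G) = 8 (lower bound: χ ≥ ω).
The clique on [0, 5, 6, 9, 10, 11, 14, 15] has size 8, forcing χ ≥ 8, and the coloring below uses 8 colors, so χ(G) = 8.
A valid 8-coloring: color 1: [15]; color 2: [11]; color 3: [5]; color 4: [6]; color 5: [10]; color 6: [0]; color 7: [9]; color 8: [14].

χ(G) = 8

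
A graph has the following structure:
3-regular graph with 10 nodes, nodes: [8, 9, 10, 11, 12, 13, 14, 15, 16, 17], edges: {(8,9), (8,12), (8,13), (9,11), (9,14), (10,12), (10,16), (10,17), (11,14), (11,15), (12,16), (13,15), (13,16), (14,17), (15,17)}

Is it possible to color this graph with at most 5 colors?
A valid 5-coloring: color 1: [11, 12, 13, 17]; color 2: [9, 10, 15]; color 3: [8, 14, 16].
(χ(G) = 3 ≤ 5.)

Yes, G is 5-colorable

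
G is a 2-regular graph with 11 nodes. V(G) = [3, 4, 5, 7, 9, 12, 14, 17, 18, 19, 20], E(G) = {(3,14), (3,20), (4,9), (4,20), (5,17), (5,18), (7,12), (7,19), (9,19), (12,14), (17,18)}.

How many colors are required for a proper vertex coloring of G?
χ(G) = 3

Clique number ω(G) = 3 (lower bound: χ ≥ ω).
The clique on [5, 17, 18] has size 3, forcing χ ≥ 3, and the coloring below uses 3 colors, so χ(G) = 3.
A valid 3-coloring: color 1: [3, 4, 5, 12, 19]; color 2: [7, 9, 14, 17, 20]; color 3: [18].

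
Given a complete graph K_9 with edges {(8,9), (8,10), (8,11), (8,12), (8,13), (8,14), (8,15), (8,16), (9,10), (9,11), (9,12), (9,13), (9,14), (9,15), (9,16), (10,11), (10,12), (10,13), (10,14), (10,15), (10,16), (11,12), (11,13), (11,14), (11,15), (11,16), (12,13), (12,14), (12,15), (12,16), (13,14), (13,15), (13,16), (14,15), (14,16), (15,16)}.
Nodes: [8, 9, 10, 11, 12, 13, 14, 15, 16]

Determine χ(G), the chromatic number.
χ(G) = 9

Clique number ω(G) = 9 (lower bound: χ ≥ ω).
The clique on [8, 9, 10, 11, 12, 13, 14, 15, 16] has size 9, forcing χ ≥ 9, and the coloring below uses 9 colors, so χ(G) = 9.
A valid 9-coloring: color 1: [9]; color 2: [12]; color 3: [8]; color 4: [11]; color 5: [16]; color 6: [15]; color 7: [10]; color 8: [13]; color 9: [14].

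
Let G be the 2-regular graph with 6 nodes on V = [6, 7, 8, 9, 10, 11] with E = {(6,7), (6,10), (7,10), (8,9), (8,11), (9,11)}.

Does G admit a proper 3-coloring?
Yes, G is 3-colorable

A valid 3-coloring: color 1: [9, 10]; color 2: [6, 11]; color 3: [7, 8].
(χ(G) = 3 ≤ 3.)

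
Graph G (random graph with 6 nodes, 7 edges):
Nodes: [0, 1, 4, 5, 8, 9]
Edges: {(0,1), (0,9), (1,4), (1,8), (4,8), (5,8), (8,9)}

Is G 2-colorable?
No, G is not 2-colorable

The clique on vertices [1, 4, 8] has size 3 > 2, so it alone needs 3 colors.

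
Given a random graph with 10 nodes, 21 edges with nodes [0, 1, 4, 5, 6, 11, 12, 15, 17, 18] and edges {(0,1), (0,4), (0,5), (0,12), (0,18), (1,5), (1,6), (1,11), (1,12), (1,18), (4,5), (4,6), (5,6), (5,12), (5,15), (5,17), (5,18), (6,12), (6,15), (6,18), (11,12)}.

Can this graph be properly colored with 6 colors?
A valid 6-coloring: color 1: [5, 11]; color 2: [0, 6, 17]; color 3: [1, 4, 15]; color 4: [12, 18].
(χ(G) = 4 ≤ 6.)

Yes, G is 6-colorable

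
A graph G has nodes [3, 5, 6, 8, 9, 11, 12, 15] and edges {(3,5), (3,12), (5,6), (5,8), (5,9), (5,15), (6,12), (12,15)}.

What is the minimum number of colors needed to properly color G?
Clique number ω(G) = 2 (lower bound: χ ≥ ω).
The graph is bipartite (no odd cycle), so 2 colors suffice: χ(G) = 2.
A valid 2-coloring: color 1: [5, 11, 12]; color 2: [3, 6, 8, 9, 15].

χ(G) = 2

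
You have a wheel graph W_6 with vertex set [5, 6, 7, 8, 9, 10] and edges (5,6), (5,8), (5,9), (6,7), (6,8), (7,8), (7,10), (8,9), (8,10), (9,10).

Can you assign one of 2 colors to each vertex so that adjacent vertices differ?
No, G is not 2-colorable

The clique on vertices [8, 9, 10] has size 3 > 2, so it alone needs 3 colors.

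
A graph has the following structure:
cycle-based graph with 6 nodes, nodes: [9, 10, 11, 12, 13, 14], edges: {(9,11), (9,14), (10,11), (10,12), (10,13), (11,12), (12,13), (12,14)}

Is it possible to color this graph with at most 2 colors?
No, G is not 2-colorable

The clique on vertices [10, 11, 12] has size 3 > 2, so it alone needs 3 colors.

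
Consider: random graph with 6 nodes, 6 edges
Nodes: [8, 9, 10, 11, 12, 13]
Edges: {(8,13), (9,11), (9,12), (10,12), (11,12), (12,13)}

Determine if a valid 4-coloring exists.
Yes, G is 4-colorable

A valid 4-coloring: color 1: [8, 12]; color 2: [10, 11, 13]; color 3: [9].
(χ(G) = 3 ≤ 4.)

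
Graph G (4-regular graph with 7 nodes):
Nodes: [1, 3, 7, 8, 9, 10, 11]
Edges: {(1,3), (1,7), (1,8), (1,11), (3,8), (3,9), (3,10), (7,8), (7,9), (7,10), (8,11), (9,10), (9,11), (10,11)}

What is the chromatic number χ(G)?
Clique number ω(G) = 3 (lower bound: χ ≥ ω).
The clique on [1, 3, 8] has size 3, forcing χ ≥ 3, and the coloring below uses 3 colors, so χ(G) = 3.
A valid 3-coloring: color 1: [3, 7, 11]; color 2: [8, 10]; color 3: [1, 9].

χ(G) = 3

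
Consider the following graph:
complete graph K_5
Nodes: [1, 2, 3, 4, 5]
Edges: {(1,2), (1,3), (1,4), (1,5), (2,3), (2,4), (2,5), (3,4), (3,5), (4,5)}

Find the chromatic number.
χ(G) = 5

Clique number ω(G) = 5 (lower bound: χ ≥ ω).
The clique on [1, 2, 3, 4, 5] has size 5, forcing χ ≥ 5, and the coloring below uses 5 colors, so χ(G) = 5.
A valid 5-coloring: color 1: [1]; color 2: [2]; color 3: [5]; color 4: [3]; color 5: [4].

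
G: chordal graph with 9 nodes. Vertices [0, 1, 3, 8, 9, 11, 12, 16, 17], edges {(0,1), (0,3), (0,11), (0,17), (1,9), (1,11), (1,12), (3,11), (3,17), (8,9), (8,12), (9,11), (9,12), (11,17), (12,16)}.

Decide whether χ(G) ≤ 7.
Yes, G is 7-colorable

A valid 7-coloring: color 1: [11, 12]; color 2: [0, 9, 16]; color 3: [1, 8, 17]; color 4: [3].
(χ(G) = 4 ≤ 7.)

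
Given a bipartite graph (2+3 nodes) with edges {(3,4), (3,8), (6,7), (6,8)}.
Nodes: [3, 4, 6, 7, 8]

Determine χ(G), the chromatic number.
χ(G) = 2

Clique number ω(G) = 2 (lower bound: χ ≥ ω).
The graph is bipartite (no odd cycle), so 2 colors suffice: χ(G) = 2.
A valid 2-coloring: color 1: [3, 6]; color 2: [4, 7, 8].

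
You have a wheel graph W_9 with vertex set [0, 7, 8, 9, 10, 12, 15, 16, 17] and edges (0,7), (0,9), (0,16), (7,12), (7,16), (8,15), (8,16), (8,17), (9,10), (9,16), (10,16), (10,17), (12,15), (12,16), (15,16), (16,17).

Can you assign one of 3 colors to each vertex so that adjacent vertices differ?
A valid 3-coloring: color 1: [16]; color 2: [7, 9, 15, 17]; color 3: [0, 8, 10, 12].
(χ(G) = 3 ≤ 3.)

Yes, G is 3-colorable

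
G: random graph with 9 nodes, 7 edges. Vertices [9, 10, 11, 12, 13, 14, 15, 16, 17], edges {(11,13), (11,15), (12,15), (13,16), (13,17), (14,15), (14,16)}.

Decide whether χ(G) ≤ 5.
Yes, G is 5-colorable

A valid 5-coloring: color 1: [9, 10, 13, 15]; color 2: [11, 12, 14, 17]; color 3: [16].
(χ(G) = 3 ≤ 5.)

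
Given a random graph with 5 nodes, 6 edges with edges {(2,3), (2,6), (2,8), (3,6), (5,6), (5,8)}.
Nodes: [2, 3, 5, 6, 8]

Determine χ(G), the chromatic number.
χ(G) = 3

Clique number ω(G) = 3 (lower bound: χ ≥ ω).
The clique on [2, 3, 6] has size 3, forcing χ ≥ 3, and the coloring below uses 3 colors, so χ(G) = 3.
A valid 3-coloring: color 1: [6, 8]; color 2: [2, 5]; color 3: [3].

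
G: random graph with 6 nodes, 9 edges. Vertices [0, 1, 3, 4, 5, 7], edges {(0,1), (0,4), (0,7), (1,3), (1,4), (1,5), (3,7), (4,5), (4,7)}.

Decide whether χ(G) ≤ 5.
Yes, G is 5-colorable

A valid 5-coloring: color 1: [1, 7]; color 2: [3, 4]; color 3: [0, 5].
(χ(G) = 3 ≤ 5.)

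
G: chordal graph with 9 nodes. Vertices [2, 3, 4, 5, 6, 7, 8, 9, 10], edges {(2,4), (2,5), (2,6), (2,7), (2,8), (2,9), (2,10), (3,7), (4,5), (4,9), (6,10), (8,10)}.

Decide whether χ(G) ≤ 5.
Yes, G is 5-colorable

A valid 5-coloring: color 1: [2, 3]; color 2: [4, 7, 10]; color 3: [5, 6, 8, 9].
(χ(G) = 3 ≤ 5.)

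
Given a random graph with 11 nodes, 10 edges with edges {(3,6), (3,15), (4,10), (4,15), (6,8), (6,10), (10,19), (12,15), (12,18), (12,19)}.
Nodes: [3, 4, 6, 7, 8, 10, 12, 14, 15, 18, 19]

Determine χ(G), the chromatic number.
Clique number ω(G) = 2 (lower bound: χ ≥ ω).
Odd cycle [10, 6, 3, 15, 4] needs 3 colors (χ ≥ 3).
The coloring below uses 3 colors, so χ(G) = 3.
A valid 3-coloring: color 1: [4, 6, 7, 12, 14]; color 2: [8, 10, 15, 18]; color 3: [3, 19].

χ(G) = 3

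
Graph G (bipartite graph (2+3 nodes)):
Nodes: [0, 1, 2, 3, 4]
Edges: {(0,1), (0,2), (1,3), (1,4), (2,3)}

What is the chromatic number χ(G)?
Clique number ω(G) = 2 (lower bound: χ ≥ ω).
The graph is bipartite (no odd cycle), so 2 colors suffice: χ(G) = 2.
A valid 2-coloring: color 1: [1, 2]; color 2: [0, 3, 4].

χ(G) = 2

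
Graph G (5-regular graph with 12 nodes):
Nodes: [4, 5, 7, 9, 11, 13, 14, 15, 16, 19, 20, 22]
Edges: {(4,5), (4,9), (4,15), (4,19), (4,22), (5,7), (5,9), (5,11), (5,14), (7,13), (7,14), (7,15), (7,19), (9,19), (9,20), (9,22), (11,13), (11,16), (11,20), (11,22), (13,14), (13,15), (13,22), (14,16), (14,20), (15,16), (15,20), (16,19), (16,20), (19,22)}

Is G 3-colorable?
No, G is not 3-colorable

The clique on vertices [4, 9, 19, 22] has size 4 > 3, so it alone needs 4 colors.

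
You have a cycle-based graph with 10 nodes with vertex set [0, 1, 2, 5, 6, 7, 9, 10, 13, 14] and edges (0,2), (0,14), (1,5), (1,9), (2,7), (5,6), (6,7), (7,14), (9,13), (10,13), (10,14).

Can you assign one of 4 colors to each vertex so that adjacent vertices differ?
A valid 4-coloring: color 1: [1, 2, 6, 13, 14]; color 2: [0, 5, 7, 9, 10].
(χ(G) = 2 ≤ 4.)

Yes, G is 4-colorable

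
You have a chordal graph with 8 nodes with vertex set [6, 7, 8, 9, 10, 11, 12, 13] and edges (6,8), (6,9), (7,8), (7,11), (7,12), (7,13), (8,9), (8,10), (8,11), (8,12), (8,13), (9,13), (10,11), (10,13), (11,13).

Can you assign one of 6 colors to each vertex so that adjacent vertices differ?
Yes, G is 6-colorable

A valid 6-coloring: color 1: [8]; color 2: [6, 12, 13]; color 3: [9, 11]; color 4: [7, 10].
(χ(G) = 4 ≤ 6.)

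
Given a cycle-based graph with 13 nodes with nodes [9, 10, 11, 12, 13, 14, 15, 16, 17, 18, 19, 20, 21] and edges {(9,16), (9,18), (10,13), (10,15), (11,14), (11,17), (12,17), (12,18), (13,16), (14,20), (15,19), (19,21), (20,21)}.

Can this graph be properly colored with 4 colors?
Yes, G is 4-colorable

A valid 4-coloring: color 1: [9, 12, 13, 14, 15, 21]; color 2: [10, 11, 16, 18, 19, 20]; color 3: [17].
(χ(G) = 3 ≤ 4.)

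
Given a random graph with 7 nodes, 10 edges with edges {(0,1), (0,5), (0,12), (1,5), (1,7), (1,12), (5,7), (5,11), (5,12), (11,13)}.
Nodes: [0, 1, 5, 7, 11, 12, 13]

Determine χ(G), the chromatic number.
Clique number ω(G) = 4 (lower bound: χ ≥ ω).
The clique on [0, 1, 5, 12] has size 4, forcing χ ≥ 4, and the coloring below uses 4 colors, so χ(G) = 4.
A valid 4-coloring: color 1: [5, 13]; color 2: [1, 11]; color 3: [0, 7]; color 4: [12].

χ(G) = 4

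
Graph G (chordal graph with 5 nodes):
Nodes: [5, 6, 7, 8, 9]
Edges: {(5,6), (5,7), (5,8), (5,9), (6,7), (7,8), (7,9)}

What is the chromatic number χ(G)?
χ(G) = 3

Clique number ω(G) = 3 (lower bound: χ ≥ ω).
The clique on [5, 7, 8] has size 3, forcing χ ≥ 3, and the coloring below uses 3 colors, so χ(G) = 3.
A valid 3-coloring: color 1: [7]; color 2: [5]; color 3: [6, 8, 9].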